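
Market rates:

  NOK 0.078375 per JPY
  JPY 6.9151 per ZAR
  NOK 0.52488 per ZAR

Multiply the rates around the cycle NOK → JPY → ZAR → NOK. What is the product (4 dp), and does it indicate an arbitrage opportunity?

Around NOK → JPY → ZAR → NOK: 1 ÷ 0.078375 ÷ 6.9151 × 0.52488 = 0.968465
Product < 1; profitable direction is NOK → ZAR → JPY → NOK.

0.9685 (arbitrage exists)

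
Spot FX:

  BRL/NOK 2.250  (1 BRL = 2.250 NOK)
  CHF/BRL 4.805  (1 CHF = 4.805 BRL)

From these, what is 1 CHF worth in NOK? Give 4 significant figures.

CHF/NOK = 10.81

1 CHF × 4.805 = 4.805 BRL
4.805 BRL × 2.250 = 10.8112 NOK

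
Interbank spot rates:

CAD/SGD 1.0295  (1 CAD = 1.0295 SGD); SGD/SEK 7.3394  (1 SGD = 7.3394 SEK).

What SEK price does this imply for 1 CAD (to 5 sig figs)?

CAD/SEK = 7.5559

1 CAD × 1.0295 = 1.0295 SGD
1.0295 SGD × 7.3394 = 7.55591 SEK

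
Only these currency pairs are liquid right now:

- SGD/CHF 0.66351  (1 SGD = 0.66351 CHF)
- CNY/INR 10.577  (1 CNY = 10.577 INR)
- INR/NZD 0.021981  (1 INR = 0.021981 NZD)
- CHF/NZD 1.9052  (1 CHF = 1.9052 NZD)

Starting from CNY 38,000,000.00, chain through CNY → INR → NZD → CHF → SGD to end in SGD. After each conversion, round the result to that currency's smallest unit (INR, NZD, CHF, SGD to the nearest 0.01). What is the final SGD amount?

CNY 38,000,000.00 × 10.577 = INR 401,926,000.00
INR 401,926,000.00 × 0.021981 = NZD 8,834,735.41
NZD 8,834,735.41 ÷ 1.9052 = CHF 4,637,169.54
CHF 4,637,169.54 ÷ 0.66351 = SGD 6,988,846.50

SGD 6,988,846.50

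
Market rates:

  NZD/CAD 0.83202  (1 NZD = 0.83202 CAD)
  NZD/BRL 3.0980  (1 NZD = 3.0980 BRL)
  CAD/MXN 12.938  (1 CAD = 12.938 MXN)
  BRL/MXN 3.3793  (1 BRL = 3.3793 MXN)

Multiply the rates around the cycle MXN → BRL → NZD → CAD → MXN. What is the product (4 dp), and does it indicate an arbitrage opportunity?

Around MXN → BRL → NZD → CAD → MXN: 1 ÷ 3.3793 ÷ 3.0980 × 0.83202 × 12.938 = 1.028236
Product > 1; profitable direction is MXN → BRL → NZD → CAD → MXN.

1.0282 (arbitrage exists)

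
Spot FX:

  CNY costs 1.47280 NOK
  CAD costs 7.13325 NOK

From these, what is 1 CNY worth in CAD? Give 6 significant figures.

1 CNY × 1.47280 = 1.4728 NOK
1.4728 NOK ÷ 7.13325 = 0.20647 CAD

CNY/CAD = 0.206470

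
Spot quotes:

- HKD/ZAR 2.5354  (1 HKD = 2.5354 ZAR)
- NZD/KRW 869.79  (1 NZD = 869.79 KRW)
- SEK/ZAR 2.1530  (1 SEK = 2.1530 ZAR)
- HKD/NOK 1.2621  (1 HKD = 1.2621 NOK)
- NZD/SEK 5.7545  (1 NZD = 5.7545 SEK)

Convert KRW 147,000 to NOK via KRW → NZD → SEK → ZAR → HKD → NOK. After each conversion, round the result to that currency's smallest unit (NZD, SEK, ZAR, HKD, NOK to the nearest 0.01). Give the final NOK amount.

NOK 1,042.34

KRW 147,000 ÷ 869.79 = NZD 169.01
NZD 169.01 × 5.7545 = SEK 972.57
SEK 972.57 × 2.1530 = ZAR 2,093.94
ZAR 2,093.94 ÷ 2.5354 = HKD 825.88
HKD 825.88 × 1.2621 = NOK 1,042.34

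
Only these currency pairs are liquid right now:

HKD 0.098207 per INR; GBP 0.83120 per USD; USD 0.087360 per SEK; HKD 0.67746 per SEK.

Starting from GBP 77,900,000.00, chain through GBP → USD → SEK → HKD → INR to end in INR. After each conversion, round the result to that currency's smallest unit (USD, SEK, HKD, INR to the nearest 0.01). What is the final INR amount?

INR 7,400,490,594.36

GBP 77,900,000.00 ÷ 0.83120 = USD 93,719,923.00
USD 93,719,923.00 ÷ 0.087360 = SEK 1,072,801,316.39
SEK 1,072,801,316.39 × 0.67746 = HKD 726,779,979.80
HKD 726,779,979.80 ÷ 0.098207 = INR 7,400,490,594.36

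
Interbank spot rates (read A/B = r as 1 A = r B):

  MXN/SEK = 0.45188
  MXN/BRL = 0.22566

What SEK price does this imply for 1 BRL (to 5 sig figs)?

BRL/SEK = 2.0025

1 BRL ÷ 0.22566 = 4.43145 MXN
4.43145 MXN × 0.45188 = 2.00248 SEK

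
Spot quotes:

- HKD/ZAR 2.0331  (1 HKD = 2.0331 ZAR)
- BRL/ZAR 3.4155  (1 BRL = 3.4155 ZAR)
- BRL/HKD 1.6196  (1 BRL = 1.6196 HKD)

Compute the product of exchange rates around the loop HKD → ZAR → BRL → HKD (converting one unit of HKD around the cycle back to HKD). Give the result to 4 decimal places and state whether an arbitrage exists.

Around HKD → ZAR → BRL → HKD: 1 × 2.0331 ÷ 3.4155 × 1.6196 = 0.964078
Product < 1; profitable direction is HKD → BRL → ZAR → HKD.

0.9641 (arbitrage exists)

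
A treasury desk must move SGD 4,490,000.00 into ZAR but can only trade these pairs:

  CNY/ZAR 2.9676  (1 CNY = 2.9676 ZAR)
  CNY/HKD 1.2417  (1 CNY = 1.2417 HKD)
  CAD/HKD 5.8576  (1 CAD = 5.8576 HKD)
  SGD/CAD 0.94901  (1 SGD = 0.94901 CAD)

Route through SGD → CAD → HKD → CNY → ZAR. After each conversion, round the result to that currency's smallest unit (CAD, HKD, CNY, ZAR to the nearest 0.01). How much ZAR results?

ZAR 59,652,070.51

SGD 4,490,000.00 × 0.94901 = CAD 4,261,054.90
CAD 4,261,054.90 × 5.8576 = HKD 24,959,555.18
HKD 24,959,555.18 ÷ 1.2417 = CNY 20,101,115.55
CNY 20,101,115.55 × 2.9676 = ZAR 59,652,070.51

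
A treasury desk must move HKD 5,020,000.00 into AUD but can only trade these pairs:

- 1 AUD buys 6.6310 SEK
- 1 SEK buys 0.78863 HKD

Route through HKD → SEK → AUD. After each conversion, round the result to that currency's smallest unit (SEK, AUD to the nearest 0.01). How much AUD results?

HKD 5,020,000.00 ÷ 0.78863 = SEK 6,365,469.23
SEK 6,365,469.23 ÷ 6.6310 = AUD 959,956.15

AUD 959,956.15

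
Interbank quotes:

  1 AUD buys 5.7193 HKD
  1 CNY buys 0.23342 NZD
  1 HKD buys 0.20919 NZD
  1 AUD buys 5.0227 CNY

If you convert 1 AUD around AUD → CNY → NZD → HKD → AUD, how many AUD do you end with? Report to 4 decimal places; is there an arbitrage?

Around AUD → CNY → NZD → HKD → AUD: 1 × 5.0227 × 0.23342 ÷ 0.20919 ÷ 5.7193 = 0.979922
Product < 1; profitable direction is AUD → HKD → NZD → CNY → AUD.

0.9799 (arbitrage exists)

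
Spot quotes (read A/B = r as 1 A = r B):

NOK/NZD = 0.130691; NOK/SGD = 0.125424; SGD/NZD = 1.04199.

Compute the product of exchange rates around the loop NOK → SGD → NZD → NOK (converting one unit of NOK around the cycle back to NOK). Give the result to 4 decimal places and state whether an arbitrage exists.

1.0000 (no arbitrage)

Around NOK → SGD → NZD → NOK: 1 × 0.125424 × 1.04199 ÷ 0.130691 = 0.999997
Product ≈ 1 (deviation 0.000%, within rounding noise).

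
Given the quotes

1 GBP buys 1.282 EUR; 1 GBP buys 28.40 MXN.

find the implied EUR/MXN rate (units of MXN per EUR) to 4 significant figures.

1 EUR ÷ 1.282 = 0.780031 GBP
0.780031 GBP × 28.40 = 22.1529 MXN

EUR/MXN = 22.15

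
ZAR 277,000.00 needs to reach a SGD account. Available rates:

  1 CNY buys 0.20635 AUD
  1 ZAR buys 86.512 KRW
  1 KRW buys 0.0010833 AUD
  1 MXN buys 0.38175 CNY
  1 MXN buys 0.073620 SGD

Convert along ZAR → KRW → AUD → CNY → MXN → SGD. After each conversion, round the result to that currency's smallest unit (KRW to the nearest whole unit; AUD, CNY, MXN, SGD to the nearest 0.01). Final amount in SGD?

SGD 24,261.47

ZAR 277,000.00 × 86.512 = KRW 23,963,824
KRW 23,963,824 × 0.0010833 = AUD 25,960.01
AUD 25,960.01 ÷ 0.20635 = CNY 125,805.72
CNY 125,805.72 ÷ 0.38175 = MXN 329,550.02
MXN 329,550.02 × 0.073620 = SGD 24,261.47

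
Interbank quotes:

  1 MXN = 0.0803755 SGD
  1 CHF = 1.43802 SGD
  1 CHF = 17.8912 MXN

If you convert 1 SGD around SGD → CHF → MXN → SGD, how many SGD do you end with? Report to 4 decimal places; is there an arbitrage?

Around SGD → CHF → MXN → SGD: 1 ÷ 1.43802 × 17.8912 × 0.0803755 = 0.999996
Product ≈ 1 (deviation 0.000%, within rounding noise).

1.0000 (no arbitrage)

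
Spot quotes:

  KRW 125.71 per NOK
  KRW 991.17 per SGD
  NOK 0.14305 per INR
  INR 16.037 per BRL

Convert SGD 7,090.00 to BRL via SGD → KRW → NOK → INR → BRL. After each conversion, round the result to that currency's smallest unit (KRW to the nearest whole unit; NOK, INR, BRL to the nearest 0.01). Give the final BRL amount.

SGD 7,090.00 × 991.17 = KRW 7,027,395
KRW 7,027,395 ÷ 125.71 = NOK 55,901.64
NOK 55,901.64 ÷ 0.14305 = INR 390,783.92
INR 390,783.92 ÷ 16.037 = BRL 24,367.64

BRL 24,367.64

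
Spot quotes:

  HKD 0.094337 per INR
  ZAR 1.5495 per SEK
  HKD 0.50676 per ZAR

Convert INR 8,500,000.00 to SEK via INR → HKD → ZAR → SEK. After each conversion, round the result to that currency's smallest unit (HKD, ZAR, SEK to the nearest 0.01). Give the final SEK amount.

SEK 1,021,191.24

INR 8,500,000.00 × 0.094337 = HKD 801,864.50
HKD 801,864.50 ÷ 0.50676 = ZAR 1,582,335.82
ZAR 1,582,335.82 ÷ 1.5495 = SEK 1,021,191.24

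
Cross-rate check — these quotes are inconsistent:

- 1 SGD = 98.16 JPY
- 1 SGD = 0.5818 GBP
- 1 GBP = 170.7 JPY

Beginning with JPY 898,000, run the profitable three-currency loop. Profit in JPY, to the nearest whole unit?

Profit: JPY 10,550

Profitable loop is JPY → SGD → GBP → JPY:
JPY 898,000 ÷ 98.16 = SGD 9,148.33
SGD 9,148.33 × 0.5818 = GBP 5,322.50
GBP 5,322.50 × 170.7 = JPY 908,550
Profit = JPY 908,550 − JPY 898,000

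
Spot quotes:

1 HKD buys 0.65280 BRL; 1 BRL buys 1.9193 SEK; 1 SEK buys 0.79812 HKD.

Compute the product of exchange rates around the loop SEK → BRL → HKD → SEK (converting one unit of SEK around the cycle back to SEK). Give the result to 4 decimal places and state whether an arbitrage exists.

1.0000 (no arbitrage)

Around SEK → BRL → HKD → SEK: 1 ÷ 1.9193 ÷ 0.65280 ÷ 0.79812 = 1.000020
Product ≈ 1 (deviation 0.002%, within rounding noise).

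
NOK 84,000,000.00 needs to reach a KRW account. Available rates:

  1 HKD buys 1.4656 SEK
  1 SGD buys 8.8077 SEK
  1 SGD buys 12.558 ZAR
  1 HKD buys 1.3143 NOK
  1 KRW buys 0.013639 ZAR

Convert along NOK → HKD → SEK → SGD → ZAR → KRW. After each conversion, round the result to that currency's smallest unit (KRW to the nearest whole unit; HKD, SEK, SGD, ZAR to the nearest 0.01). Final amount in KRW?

NOK 84,000,000.00 ÷ 1.3143 = HKD 63,912,348.78
HKD 63,912,348.78 × 1.4656 = SEK 93,669,938.37
SEK 93,669,938.37 ÷ 8.8077 = SGD 10,635,005.55
SGD 10,635,005.55 × 12.558 = ZAR 133,554,399.70
ZAR 133,554,399.70 ÷ 0.013639 = KRW 9,792,096,173

KRW 9,792,096,173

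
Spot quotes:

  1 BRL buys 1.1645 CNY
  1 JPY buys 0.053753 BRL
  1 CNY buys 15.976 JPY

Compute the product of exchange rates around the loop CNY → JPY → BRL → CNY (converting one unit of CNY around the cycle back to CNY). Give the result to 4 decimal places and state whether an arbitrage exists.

Around CNY → JPY → BRL → CNY: 1 × 15.976 × 0.053753 × 1.1645 = 1.000024
Product ≈ 1 (deviation 0.002%, within rounding noise).

1.0000 (no arbitrage)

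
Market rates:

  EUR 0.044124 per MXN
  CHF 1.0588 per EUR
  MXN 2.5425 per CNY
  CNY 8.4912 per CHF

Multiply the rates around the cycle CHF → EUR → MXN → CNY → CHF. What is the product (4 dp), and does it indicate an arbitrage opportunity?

0.9915 (arbitrage exists)

Around CHF → EUR → MXN → CNY → CHF: 1 ÷ 1.0588 ÷ 0.044124 ÷ 2.5425 ÷ 8.4912 = 0.991474
Product < 1; profitable direction is CHF → CNY → MXN → EUR → CHF.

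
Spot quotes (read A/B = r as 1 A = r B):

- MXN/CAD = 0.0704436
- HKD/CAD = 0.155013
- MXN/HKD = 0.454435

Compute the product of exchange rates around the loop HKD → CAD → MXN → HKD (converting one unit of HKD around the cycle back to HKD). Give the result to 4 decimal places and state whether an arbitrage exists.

Around HKD → CAD → MXN → HKD: 1 × 0.155013 ÷ 0.0704436 × 0.454435 = 0.999996
Product ≈ 1 (deviation 0.000%, within rounding noise).

1.0000 (no arbitrage)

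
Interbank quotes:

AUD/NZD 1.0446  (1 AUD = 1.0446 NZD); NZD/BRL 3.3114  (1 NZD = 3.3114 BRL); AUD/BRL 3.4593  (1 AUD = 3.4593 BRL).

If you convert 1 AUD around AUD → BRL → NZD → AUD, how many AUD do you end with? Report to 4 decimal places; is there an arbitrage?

1.0001 (no arbitrage)

Around AUD → BRL → NZD → AUD: 1 × 3.4593 ÷ 3.3114 ÷ 1.0446 = 1.000061
Product ≈ 1 (deviation 0.006%, within rounding noise).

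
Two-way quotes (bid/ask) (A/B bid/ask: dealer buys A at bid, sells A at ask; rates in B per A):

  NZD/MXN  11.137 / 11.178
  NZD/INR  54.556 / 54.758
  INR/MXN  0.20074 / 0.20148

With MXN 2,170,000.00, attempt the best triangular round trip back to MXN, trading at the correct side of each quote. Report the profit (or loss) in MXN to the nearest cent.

Best loop MXN → INR → NZD → MXN:
MXN 2,170,000.00 ÷ 0.20148 (buy INR at ask) = INR 10,770,299.78
INR 10,770,299.78 ÷ 54.758 (buy NZD at ask) = NZD 196,689.06
NZD 196,689.06 × 11.137 (sell NZD at bid) = MXN 2,190,526.11

Net profit: MXN 20,526.11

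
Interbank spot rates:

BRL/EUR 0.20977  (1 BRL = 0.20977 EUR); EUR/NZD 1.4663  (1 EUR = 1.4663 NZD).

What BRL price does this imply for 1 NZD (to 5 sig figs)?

1 NZD ÷ 1.4663 = 0.681989 EUR
0.681989 EUR ÷ 0.20977 = 3.25113 BRL

NZD/BRL = 3.2511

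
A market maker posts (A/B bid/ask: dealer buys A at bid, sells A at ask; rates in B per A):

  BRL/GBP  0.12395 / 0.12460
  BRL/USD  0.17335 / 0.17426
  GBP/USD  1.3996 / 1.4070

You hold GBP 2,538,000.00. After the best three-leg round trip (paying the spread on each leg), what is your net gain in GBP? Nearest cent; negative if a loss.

Net result: GBP -11,354.15 (no profitable arbitrage after spreads)

Best loop GBP → USD → BRL → GBP:
GBP 2,538,000.00 × 1.3996 (sell GBP at bid) = USD 3,552,184.80
USD 3,552,184.80 ÷ 0.17426 (buy BRL at ask) = BRL 20,384,395.73
BRL 20,384,395.73 × 0.12395 (sell BRL at bid) = GBP 2,526,645.85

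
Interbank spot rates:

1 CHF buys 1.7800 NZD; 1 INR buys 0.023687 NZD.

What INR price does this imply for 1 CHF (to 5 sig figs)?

CHF/INR = 75.147

1 CHF × 1.7800 = 1.78 NZD
1.78 NZD ÷ 0.023687 = 75.1467 INR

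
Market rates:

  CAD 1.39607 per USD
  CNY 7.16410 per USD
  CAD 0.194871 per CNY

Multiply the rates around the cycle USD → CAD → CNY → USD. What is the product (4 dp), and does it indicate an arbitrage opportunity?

Around USD → CAD → CNY → USD: 1 × 1.39607 ÷ 0.194871 ÷ 7.16410 = 0.999996
Product ≈ 1 (deviation 0.000%, within rounding noise).

1.0000 (no arbitrage)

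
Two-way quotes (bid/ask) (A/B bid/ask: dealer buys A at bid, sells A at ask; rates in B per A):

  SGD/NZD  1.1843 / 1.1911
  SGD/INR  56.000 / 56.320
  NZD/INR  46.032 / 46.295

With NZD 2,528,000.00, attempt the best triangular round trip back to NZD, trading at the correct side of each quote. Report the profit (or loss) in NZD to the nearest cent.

Best loop NZD → SGD → INR → NZD:
NZD 2,528,000.00 ÷ 1.1911 (buy SGD at ask) = SGD 2,122,407.86
SGD 2,122,407.86 × 56.000 (sell SGD at bid) = INR 118,854,840.06
INR 118,854,840.06 ÷ 46.295 (buy NZD at ask) = NZD 2,567,336.43

Net profit: NZD 39,336.43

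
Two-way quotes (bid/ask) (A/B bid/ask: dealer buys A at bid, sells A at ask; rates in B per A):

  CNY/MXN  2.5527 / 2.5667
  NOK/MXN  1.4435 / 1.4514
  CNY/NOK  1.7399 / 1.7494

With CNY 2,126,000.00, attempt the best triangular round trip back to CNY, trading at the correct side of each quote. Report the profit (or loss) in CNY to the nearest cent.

Best loop CNY → MXN → NOK → CNY:
CNY 2,126,000.00 × 2.5527 (sell CNY at bid) = MXN 5,427,040.20
MXN 5,427,040.20 ÷ 1.4514 (buy NOK at ask) = NOK 3,739,176.11
NOK 3,739,176.11 ÷ 1.7494 (buy CNY at ask) = CNY 2,137,404.89

Net profit: CNY 11,404.89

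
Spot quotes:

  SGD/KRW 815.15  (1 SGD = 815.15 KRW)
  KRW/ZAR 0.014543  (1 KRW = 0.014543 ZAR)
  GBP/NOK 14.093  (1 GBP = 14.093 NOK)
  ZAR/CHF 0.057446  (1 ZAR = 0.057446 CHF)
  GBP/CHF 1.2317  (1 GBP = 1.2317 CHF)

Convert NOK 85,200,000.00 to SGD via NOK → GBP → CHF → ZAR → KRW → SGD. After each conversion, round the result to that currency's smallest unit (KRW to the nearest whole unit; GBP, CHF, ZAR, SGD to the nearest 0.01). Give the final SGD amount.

NOK 85,200,000.00 ÷ 14.093 = GBP 6,045,554.53
GBP 6,045,554.53 × 1.2317 = CHF 7,446,309.51
CHF 7,446,309.51 ÷ 0.057446 = ZAR 129,622,767.64
ZAR 129,622,767.64 ÷ 0.014543 = KRW 8,913,069,356
KRW 8,913,069,356 ÷ 815.15 = SGD 10,934,268.98

SGD 10,934,268.98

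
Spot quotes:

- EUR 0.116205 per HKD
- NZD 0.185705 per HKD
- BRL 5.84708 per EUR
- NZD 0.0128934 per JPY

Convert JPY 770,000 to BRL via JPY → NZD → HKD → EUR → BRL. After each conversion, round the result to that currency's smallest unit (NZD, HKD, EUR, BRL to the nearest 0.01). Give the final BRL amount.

JPY 770,000 × 0.0128934 = NZD 9,927.92
NZD 9,927.92 ÷ 0.185705 = HKD 53,460.70
HKD 53,460.70 × 0.116205 = EUR 6,212.40
EUR 6,212.40 × 5.84708 = BRL 36,324.40

BRL 36,324.40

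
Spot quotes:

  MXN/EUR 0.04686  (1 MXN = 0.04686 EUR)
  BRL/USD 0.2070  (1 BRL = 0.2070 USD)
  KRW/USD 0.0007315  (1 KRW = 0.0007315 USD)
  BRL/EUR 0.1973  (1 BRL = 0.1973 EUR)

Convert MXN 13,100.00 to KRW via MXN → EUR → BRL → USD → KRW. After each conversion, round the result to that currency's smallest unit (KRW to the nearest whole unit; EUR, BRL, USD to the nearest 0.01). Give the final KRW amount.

KRW 880,451

MXN 13,100.00 × 0.04686 = EUR 613.87
EUR 613.87 ÷ 0.1973 = BRL 3,111.35
BRL 3,111.35 × 0.2070 = USD 644.05
USD 644.05 ÷ 0.0007315 = KRW 880,451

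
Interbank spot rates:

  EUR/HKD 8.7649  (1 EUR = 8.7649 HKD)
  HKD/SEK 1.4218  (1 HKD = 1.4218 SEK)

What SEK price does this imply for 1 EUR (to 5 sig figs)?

1 EUR × 8.7649 = 8.7649 HKD
8.7649 HKD × 1.4218 = 12.4619 SEK

EUR/SEK = 12.462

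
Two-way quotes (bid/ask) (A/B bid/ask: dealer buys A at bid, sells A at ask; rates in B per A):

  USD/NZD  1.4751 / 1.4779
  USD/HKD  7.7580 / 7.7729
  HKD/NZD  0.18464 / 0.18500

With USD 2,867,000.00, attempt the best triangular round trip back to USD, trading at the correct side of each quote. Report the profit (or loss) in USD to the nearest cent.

Best loop USD → NZD → HKD → USD:
USD 2,867,000.00 × 1.4751 (sell USD at bid) = NZD 4,229,111.70
NZD 4,229,111.70 ÷ 0.18500 (buy HKD at ask) = HKD 22,860,063.24
HKD 22,860,063.24 ÷ 7.7729 (buy USD at ask) = USD 2,940,995.41

Net profit: USD 73,995.41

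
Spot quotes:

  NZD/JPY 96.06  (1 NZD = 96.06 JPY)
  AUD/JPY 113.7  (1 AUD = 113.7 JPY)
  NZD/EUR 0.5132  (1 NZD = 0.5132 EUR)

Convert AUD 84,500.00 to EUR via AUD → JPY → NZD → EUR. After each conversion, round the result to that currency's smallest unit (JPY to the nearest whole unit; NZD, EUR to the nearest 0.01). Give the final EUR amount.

AUD 84,500.00 × 113.7 = JPY 9,607,650
JPY 9,607,650 ÷ 96.06 = NZD 100,017.18
NZD 100,017.18 × 0.5132 = EUR 51,328.82

EUR 51,328.82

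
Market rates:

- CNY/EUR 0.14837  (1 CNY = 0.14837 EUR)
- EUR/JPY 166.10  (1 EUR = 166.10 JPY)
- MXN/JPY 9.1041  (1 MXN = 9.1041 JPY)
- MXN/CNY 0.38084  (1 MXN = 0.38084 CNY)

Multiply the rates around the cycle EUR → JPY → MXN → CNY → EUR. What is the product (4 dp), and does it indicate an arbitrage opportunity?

Around EUR → JPY → MXN → CNY → EUR: 1 × 166.10 ÷ 9.1041 × 0.38084 × 0.14837 = 1.030911
Product > 1; profitable direction is EUR → JPY → MXN → CNY → EUR.

1.0309 (arbitrage exists)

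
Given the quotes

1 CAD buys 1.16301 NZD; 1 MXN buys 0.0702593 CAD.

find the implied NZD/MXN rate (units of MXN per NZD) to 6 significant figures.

NZD/MXN = 12.2381

1 NZD ÷ 1.16301 = 0.859838 CAD
0.859838 CAD ÷ 0.0702593 = 12.2381 MXN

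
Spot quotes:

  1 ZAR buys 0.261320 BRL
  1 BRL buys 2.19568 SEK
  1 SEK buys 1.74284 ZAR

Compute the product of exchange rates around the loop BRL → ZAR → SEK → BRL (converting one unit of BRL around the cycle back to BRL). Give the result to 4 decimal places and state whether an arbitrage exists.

1.0000 (no arbitrage)

Around BRL → ZAR → SEK → BRL: 1 ÷ 0.261320 ÷ 1.74284 ÷ 2.19568 = 1.000002
Product ≈ 1 (deviation 0.000%, within rounding noise).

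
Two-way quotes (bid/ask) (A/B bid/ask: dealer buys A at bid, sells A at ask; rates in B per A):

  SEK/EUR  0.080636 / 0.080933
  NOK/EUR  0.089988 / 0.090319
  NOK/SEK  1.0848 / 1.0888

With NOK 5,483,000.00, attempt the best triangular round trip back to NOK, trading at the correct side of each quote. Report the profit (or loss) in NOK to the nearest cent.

Best loop NOK → EUR → SEK → NOK:
NOK 5,483,000.00 × 0.089988 (sell NOK at bid) = EUR 493,404.20
EUR 493,404.20 ÷ 0.080933 (buy SEK at ask) = SEK 6,096,452.67
SEK 6,096,452.67 ÷ 1.0888 (buy NOK at ask) = NOK 5,599,240.15

Net profit: NOK 116,240.15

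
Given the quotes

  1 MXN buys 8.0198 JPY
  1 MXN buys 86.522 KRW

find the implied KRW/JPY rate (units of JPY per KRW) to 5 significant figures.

1 KRW ÷ 86.522 = 0.0115578 MXN
0.0115578 MXN × 8.0198 = 0.0926909 JPY

KRW/JPY = 0.092691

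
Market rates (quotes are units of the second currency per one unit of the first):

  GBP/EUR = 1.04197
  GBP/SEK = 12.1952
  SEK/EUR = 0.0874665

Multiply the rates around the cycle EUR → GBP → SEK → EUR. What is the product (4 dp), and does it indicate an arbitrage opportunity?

Around EUR → GBP → SEK → EUR: 1 ÷ 1.04197 × 12.1952 × 0.0874665 = 1.023706
Product > 1; profitable direction is EUR → GBP → SEK → EUR.

1.0237 (arbitrage exists)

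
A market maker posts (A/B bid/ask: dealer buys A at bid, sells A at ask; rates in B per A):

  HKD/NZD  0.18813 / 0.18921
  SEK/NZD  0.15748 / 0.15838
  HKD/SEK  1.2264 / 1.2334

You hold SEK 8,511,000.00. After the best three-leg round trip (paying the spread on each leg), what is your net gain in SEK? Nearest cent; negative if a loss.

Net profit: SEK 176,484.70

Best loop SEK → NZD → HKD → SEK:
SEK 8,511,000.00 × 0.15748 (sell SEK at bid) = NZD 1,340,312.28
NZD 1,340,312.28 ÷ 0.18921 (buy HKD at ask) = HKD 7,083,728.56
HKD 7,083,728.56 × 1.2264 (sell HKD at bid) = SEK 8,687,484.70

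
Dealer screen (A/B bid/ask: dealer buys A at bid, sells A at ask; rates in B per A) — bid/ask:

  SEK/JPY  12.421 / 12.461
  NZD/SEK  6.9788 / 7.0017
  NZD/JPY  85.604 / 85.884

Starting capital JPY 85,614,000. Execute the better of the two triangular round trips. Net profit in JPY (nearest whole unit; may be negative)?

Best loop JPY → NZD → SEK → JPY:
JPY 85,614,000 ÷ 85.884 (buy NZD at ask) = NZD 996,856.22
NZD 996,856.22 × 6.9788 (sell NZD at bid) = SEK 6,956,860.22
SEK 6,956,860.22 × 12.421 (sell SEK at bid) = JPY 86,411,161

Net profit: JPY 797,161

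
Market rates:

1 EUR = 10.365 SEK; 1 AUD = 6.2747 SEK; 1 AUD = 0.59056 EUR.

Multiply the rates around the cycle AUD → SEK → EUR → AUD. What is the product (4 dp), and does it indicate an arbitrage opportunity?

Around AUD → SEK → EUR → AUD: 1 × 6.2747 ÷ 10.365 ÷ 0.59056 = 1.025084
Product > 1; profitable direction is AUD → SEK → EUR → AUD.

1.0251 (arbitrage exists)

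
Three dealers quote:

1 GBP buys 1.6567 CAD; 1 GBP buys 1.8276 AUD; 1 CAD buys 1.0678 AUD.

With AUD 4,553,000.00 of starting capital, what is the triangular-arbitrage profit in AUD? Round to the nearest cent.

Profit: AUD 150,758.44

Profitable loop is AUD → CAD → GBP → AUD:
AUD 4,553,000.00 ÷ 1.0678 = CAD 4,263,907.10
CAD 4,263,907.10 ÷ 1.6567 = GBP 2,573,735.20
GBP 2,573,735.20 × 1.8276 = AUD 4,703,758.44
Profit = AUD 4,703,758.44 − AUD 4,553,000.00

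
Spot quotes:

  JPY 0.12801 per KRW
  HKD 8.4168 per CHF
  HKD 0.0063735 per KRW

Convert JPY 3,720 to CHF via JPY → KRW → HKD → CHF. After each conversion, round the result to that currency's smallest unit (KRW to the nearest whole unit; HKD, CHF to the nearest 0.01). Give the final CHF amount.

JPY 3,720 ÷ 0.12801 = KRW 29,060
KRW 29,060 × 0.0063735 = HKD 185.21
HKD 185.21 ÷ 8.4168 = CHF 22.00

CHF 22.00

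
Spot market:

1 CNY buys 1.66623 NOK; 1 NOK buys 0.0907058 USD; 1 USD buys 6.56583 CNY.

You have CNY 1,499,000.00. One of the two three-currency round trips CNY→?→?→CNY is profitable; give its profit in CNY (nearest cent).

Profitable loop is CNY → USD → NOK → CNY:
CNY 1,499,000.00 ÷ 6.56583 = USD 228,303.20
USD 228,303.20 ÷ 0.0907058 = NOK 2,516,963.63
NOK 2,516,963.63 ÷ 1.66623 = CNY 1,510,573.95
Profit = CNY 1,510,573.95 − CNY 1,499,000.00

Profit: CNY 11,573.95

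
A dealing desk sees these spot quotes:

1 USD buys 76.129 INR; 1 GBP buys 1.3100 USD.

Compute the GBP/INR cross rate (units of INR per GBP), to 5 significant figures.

GBP/INR = 99.729

1 GBP × 1.3100 = 1.31 USD
1.31 USD × 76.129 = 99.729 INR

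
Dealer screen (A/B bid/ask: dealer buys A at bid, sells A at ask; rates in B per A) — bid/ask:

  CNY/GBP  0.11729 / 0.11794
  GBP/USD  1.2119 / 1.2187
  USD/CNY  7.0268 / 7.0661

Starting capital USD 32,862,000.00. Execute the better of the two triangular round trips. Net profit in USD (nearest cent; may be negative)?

Best loop USD → CNY → GBP → USD:
USD 32,862,000.00 × 7.0268 (sell USD at bid) = CNY 230,914,701.60
CNY 230,914,701.60 × 0.11729 (sell CNY at bid) = GBP 27,083,985.35
GBP 27,083,985.35 × 1.2119 (sell GBP at bid) = USD 32,823,081.85

Net result: USD -38,918.15 (no profitable arbitrage after spreads)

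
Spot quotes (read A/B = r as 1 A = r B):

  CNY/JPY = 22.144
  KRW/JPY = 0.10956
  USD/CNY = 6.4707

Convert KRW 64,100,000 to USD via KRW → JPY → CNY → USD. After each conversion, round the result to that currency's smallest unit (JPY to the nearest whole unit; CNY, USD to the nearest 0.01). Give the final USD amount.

KRW 64,100,000 × 0.10956 = JPY 7,022,796
JPY 7,022,796 ÷ 22.144 = CNY 317,142.16
CNY 317,142.16 ÷ 6.4707 = USD 49,012.03

USD 49,012.03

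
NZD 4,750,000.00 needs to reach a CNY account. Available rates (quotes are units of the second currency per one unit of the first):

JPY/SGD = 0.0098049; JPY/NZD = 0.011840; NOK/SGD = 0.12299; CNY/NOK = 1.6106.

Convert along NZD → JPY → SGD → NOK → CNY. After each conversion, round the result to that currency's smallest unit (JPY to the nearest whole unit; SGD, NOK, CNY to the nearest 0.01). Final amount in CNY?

CNY 19,857,637.55

NZD 4,750,000.00 ÷ 0.011840 = JPY 401,182,432
JPY 401,182,432 × 0.0098049 = SGD 3,933,553.63
SGD 3,933,553.63 ÷ 0.12299 = NOK 31,982,711.03
NOK 31,982,711.03 ÷ 1.6106 = CNY 19,857,637.55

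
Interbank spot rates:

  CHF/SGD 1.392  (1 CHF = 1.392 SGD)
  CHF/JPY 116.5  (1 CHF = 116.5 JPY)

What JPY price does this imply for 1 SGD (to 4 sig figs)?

1 SGD ÷ 1.392 = 0.718391 CHF
0.718391 CHF × 116.5 = 83.6925 JPY

SGD/JPY = 83.69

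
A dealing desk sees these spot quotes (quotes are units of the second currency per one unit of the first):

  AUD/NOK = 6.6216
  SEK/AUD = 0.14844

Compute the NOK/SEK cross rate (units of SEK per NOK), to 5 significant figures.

NOK/SEK = 1.0174

1 NOK ÷ 6.6216 = 0.151021 AUD
0.151021 AUD ÷ 0.14844 = 1.01739 SEK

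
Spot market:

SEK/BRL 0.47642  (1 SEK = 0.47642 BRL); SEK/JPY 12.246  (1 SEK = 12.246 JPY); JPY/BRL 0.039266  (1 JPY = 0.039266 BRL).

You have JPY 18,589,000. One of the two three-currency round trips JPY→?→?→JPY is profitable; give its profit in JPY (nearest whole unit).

Profitable loop is JPY → BRL → SEK → JPY:
JPY 18,589,000 × 0.039266 = BRL 729,915.67
BRL 729,915.67 ÷ 0.47642 = SEK 1,532,084.45
SEK 1,532,084.45 × 12.246 = JPY 18,761,906
Profit = JPY 18,761,906 − JPY 18,589,000

Profit: JPY 172,906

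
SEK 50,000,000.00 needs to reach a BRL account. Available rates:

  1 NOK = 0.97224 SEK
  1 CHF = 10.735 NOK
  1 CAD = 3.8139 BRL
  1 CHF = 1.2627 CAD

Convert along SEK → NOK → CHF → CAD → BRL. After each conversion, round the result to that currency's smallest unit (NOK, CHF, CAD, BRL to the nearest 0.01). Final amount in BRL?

BRL 23,070,869.01

SEK 50,000,000.00 ÷ 0.97224 = NOK 51,427,631.04
NOK 51,427,631.04 ÷ 10.735 = CHF 4,790,650.31
CHF 4,790,650.31 × 1.2627 = CAD 6,049,154.15
CAD 6,049,154.15 × 3.8139 = BRL 23,070,869.01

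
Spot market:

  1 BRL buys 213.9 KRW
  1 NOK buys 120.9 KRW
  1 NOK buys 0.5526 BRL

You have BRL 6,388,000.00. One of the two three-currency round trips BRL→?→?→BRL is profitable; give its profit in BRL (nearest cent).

Profitable loop is BRL → NOK → KRW → BRL:
BRL 6,388,000.00 ÷ 0.5526 = NOK 11,559,898.66
NOK 11,559,898.66 × 120.9 = KRW 1,397,591,748
KRW 1,397,591,748 ÷ 213.9 = BRL 6,533,855.76
Profit = BRL 6,533,855.76 − BRL 6,388,000.00

Profit: BRL 145,855.76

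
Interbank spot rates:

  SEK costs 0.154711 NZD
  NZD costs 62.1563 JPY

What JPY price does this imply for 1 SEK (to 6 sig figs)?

SEK/JPY = 9.61626

1 SEK × 0.154711 = 0.154711 NZD
0.154711 NZD × 62.1563 = 9.61626 JPY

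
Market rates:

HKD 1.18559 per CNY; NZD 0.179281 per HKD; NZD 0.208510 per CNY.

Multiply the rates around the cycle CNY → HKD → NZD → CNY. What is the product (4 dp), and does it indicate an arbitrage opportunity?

1.0194 (arbitrage exists)

Around CNY → HKD → NZD → CNY: 1 × 1.18559 × 0.179281 ÷ 0.208510 = 1.019394
Product > 1; profitable direction is CNY → HKD → NZD → CNY.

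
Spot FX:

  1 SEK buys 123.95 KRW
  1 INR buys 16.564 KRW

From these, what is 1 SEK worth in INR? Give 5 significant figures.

1 SEK × 123.95 = 123.95 KRW
123.95 KRW ÷ 16.564 = 7.4831 INR

SEK/INR = 7.4831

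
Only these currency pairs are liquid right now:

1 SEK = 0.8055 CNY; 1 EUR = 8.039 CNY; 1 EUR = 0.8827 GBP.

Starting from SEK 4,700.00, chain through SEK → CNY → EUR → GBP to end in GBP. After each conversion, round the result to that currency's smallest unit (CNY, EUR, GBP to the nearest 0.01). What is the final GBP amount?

GBP 415.70

SEK 4,700.00 × 0.8055 = CNY 3,785.85
CNY 3,785.85 ÷ 8.039 = EUR 470.94
EUR 470.94 × 0.8827 = GBP 415.70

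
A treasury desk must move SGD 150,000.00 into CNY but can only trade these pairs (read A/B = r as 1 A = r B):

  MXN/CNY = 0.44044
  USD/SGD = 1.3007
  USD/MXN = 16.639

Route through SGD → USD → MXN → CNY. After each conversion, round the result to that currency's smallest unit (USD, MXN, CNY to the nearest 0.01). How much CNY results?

CNY 845,138.92

SGD 150,000.00 ÷ 1.3007 = USD 115,322.52
USD 115,322.52 × 16.639 = MXN 1,918,851.41
MXN 1,918,851.41 × 0.44044 = CNY 845,138.92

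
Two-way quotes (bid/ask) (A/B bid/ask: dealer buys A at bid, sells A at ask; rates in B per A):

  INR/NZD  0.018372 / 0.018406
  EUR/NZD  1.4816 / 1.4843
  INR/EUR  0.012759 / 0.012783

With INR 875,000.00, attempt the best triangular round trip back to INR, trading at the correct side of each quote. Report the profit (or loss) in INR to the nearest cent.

Net profit: INR 23,661.72

Best loop INR → EUR → NZD → INR:
INR 875,000.00 × 0.012759 (sell INR at bid) = EUR 11,164.12
EUR 11,164.12 × 1.4816 (sell EUR at bid) = NZD 16,540.77
NZD 16,540.77 ÷ 0.018406 (buy INR at ask) = INR 898,661.72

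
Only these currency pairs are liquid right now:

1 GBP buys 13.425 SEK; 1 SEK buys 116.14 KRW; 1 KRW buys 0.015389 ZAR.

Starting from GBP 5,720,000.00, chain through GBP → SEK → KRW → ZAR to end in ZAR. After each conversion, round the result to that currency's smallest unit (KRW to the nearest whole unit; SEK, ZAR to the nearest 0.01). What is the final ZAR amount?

ZAR 137,246,900.22

GBP 5,720,000.00 × 13.425 = SEK 76,791,000.00
SEK 76,791,000.00 × 116.14 = KRW 8,918,506,740
KRW 8,918,506,740 × 0.015389 = ZAR 137,246,900.22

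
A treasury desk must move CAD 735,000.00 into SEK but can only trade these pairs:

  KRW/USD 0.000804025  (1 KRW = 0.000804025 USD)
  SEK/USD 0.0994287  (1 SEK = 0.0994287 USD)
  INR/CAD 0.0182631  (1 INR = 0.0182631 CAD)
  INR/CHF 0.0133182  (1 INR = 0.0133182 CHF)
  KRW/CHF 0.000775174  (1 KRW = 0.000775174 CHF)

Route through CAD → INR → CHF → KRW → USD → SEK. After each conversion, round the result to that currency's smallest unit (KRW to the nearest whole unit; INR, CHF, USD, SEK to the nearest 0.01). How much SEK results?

SEK 5,591,353.70

CAD 735,000.00 ÷ 0.0182631 = INR 40,245,084.35
INR 40,245,084.35 × 0.0133182 = CHF 535,992.08
CHF 535,992.08 ÷ 0.000775174 = KRW 691,447,443
KRW 691,447,443 × 0.000804025 = USD 555,941.03
USD 555,941.03 ÷ 0.0994287 = SEK 5,591,353.70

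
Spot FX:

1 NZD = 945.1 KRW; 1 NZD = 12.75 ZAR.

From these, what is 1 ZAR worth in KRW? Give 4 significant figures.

ZAR/KRW = 74.13

1 ZAR ÷ 12.75 = 0.0784314 NZD
0.0784314 NZD × 945.1 = 74.1255 KRW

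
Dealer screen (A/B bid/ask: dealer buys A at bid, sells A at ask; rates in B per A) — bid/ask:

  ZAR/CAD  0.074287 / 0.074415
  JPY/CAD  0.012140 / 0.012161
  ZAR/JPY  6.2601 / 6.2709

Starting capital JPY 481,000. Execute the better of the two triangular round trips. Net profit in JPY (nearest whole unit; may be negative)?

Best loop JPY → CAD → ZAR → JPY:
JPY 481,000 × 0.012140 (sell JPY at bid) = CAD 5,839.34
CAD 5,839.34 ÷ 0.074415 (buy ZAR at ask) = ZAR 78,469.93
ZAR 78,469.93 × 6.2601 (sell ZAR at bid) = JPY 491,230

Net profit: JPY 10,230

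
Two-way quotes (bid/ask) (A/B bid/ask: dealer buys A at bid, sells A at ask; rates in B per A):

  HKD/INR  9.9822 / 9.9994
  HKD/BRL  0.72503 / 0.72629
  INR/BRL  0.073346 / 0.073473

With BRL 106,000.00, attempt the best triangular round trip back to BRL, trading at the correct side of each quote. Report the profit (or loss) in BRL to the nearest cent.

Best loop BRL → HKD → INR → BRL:
BRL 106,000.00 ÷ 0.72629 (buy HKD at ask) = HKD 145,947.21
HKD 145,947.21 × 9.9822 (sell HKD at bid) = INR 1,456,874.25
INR 1,456,874.25 × 0.073346 (sell INR at bid) = BRL 106,855.90

Net profit: BRL 855.90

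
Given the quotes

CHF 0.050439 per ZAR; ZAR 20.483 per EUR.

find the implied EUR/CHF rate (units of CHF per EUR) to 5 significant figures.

1 EUR × 20.483 = 20.483 ZAR
20.483 ZAR × 0.050439 = 1.03314 CHF

EUR/CHF = 1.0331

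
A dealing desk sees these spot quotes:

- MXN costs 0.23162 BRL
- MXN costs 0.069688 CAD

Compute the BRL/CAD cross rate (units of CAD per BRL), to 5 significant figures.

1 BRL ÷ 0.23162 = 4.31742 MXN
4.31742 MXN × 0.069688 = 0.300872 CAD

BRL/CAD = 0.30087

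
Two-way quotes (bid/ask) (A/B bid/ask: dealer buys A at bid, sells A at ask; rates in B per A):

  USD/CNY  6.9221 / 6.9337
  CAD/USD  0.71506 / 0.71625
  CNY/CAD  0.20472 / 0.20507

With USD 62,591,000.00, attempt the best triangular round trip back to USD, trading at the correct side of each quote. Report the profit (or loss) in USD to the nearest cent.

Best loop USD → CNY → CAD → USD:
USD 62,591,000.00 × 6.9221 (sell USD at bid) = CNY 433,261,161.10
CNY 433,261,161.10 × 0.20472 (sell CNY at bid) = CAD 88,697,224.90
CAD 88,697,224.90 × 0.71506 (sell CAD at bid) = USD 63,423,837.64

Net profit: USD 832,837.64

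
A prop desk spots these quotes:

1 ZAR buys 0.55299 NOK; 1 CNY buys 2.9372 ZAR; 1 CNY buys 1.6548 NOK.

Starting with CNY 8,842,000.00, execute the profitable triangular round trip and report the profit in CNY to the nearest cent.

Profitable loop is CNY → NOK → ZAR → CNY:
CNY 8,842,000.00 × 1.6548 = NOK 14,631,741.60
NOK 14,631,741.60 ÷ 0.55299 = ZAR 26,459,324.04
ZAR 26,459,324.04 ÷ 2.9372 = CNY 9,008,349.46
Profit = CNY 9,008,349.46 − CNY 8,842,000.00

Profit: CNY 166,349.46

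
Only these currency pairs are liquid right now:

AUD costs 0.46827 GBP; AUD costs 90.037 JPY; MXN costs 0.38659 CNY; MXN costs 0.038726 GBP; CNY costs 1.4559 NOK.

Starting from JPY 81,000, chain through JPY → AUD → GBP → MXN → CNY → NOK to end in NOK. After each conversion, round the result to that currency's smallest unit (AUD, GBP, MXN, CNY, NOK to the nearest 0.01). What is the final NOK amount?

NOK 6,122.66

JPY 81,000 ÷ 90.037 = AUD 899.63
AUD 899.63 × 0.46827 = GBP 421.27
GBP 421.27 ÷ 0.038726 = MXN 10,878.22
MXN 10,878.22 × 0.38659 = CNY 4,205.41
CNY 4,205.41 × 1.4559 = NOK 6,122.66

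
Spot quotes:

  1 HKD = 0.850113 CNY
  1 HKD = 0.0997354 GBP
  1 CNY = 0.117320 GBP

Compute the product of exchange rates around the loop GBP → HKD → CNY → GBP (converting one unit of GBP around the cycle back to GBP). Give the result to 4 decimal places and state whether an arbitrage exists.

1.0000 (no arbitrage)

Around GBP → HKD → CNY → GBP: 1 ÷ 0.0997354 × 0.850113 × 0.117320 = 0.999999
Product ≈ 1 (deviation 0.000%, within rounding noise).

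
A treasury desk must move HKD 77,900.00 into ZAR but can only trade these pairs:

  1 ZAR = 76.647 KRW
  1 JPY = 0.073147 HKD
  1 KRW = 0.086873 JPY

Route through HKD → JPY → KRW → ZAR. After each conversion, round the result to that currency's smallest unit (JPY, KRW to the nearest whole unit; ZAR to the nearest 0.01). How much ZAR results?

ZAR 159,941.46

HKD 77,900.00 ÷ 0.073147 = JPY 1,064,979
JPY 1,064,979 ÷ 0.086873 = KRW 12,259,033
KRW 12,259,033 ÷ 76.647 = ZAR 159,941.46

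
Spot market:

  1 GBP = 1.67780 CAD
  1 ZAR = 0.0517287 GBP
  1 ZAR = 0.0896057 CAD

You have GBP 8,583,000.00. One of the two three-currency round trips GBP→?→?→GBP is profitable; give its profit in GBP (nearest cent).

Profitable loop is GBP → ZAR → CAD → GBP:
GBP 8,583,000.00 ÷ 0.0517287 = ZAR 165,923,365.56
ZAR 165,923,365.56 × 0.0896057 = CAD 14,867,679.32
CAD 14,867,679.32 ÷ 1.67780 = GBP 8,861,413.35
Profit = GBP 8,861,413.35 − GBP 8,583,000.00

Profit: GBP 278,413.35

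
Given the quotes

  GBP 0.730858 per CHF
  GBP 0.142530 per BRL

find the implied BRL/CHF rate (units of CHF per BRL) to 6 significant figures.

BRL/CHF = 0.195017

1 BRL × 0.142530 = 0.14253 GBP
0.14253 GBP ÷ 0.730858 = 0.195017 CHF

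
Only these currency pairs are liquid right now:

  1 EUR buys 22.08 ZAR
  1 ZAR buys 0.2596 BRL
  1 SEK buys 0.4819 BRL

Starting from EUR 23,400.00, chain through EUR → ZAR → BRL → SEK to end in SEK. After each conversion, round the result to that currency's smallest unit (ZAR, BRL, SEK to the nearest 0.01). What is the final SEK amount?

EUR 23,400.00 × 22.08 = ZAR 516,672.00
ZAR 516,672.00 × 0.2596 = BRL 134,128.05
BRL 134,128.05 ÷ 0.4819 = SEK 278,331.71

SEK 278,331.71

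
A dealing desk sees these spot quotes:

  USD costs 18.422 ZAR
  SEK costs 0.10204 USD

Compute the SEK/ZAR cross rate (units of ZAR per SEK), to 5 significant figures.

SEK/ZAR = 1.8798

1 SEK × 0.10204 = 0.10204 USD
0.10204 USD × 18.422 = 1.87978 ZAR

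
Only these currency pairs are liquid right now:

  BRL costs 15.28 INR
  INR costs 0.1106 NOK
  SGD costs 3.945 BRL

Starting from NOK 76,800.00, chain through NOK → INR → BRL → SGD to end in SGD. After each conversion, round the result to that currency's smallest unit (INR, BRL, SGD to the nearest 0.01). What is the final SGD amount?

SGD 11,519.56

NOK 76,800.00 ÷ 0.1106 = INR 694,394.21
INR 694,394.21 ÷ 15.28 = BRL 45,444.65
BRL 45,444.65 ÷ 3.945 = SGD 11,519.56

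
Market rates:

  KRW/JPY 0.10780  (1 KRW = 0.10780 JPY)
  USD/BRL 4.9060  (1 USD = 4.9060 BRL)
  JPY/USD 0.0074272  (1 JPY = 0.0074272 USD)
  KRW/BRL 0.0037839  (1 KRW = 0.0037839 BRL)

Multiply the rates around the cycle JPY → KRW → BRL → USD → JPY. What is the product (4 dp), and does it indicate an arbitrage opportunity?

0.9633 (arbitrage exists)

Around JPY → KRW → BRL → USD → JPY: 1 ÷ 0.10780 × 0.0037839 ÷ 4.9060 ÷ 0.0074272 = 0.963315
Product < 1; profitable direction is JPY → USD → BRL → KRW → JPY.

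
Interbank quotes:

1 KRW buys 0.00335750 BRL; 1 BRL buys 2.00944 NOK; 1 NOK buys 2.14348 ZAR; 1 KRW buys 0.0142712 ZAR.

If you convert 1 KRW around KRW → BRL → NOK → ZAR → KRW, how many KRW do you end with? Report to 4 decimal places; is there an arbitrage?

1.0133 (arbitrage exists)

Around KRW → BRL → NOK → ZAR → KRW: 1 × 0.00335750 × 2.00944 × 2.14348 ÷ 0.0142712 = 1.013328
Product > 1; profitable direction is KRW → BRL → NOK → ZAR → KRW.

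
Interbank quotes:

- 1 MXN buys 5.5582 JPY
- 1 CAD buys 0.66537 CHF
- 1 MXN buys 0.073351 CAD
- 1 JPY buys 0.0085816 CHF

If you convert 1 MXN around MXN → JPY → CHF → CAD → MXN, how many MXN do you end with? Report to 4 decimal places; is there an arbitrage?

Around MXN → JPY → CHF → CAD → MXN: 1 × 5.5582 × 0.0085816 ÷ 0.66537 ÷ 0.073351 = 0.977312
Product < 1; profitable direction is MXN → CAD → CHF → JPY → MXN.

0.9773 (arbitrage exists)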